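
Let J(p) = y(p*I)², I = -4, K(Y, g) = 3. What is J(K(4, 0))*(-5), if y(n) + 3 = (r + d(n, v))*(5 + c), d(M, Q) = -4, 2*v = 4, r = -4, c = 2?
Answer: -17405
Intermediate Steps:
v = 2 (v = (½)*4 = 2)
y(n) = -59 (y(n) = -3 + (-4 - 4)*(5 + 2) = -3 - 8*7 = -3 - 56 = -59)
J(p) = 3481 (J(p) = (-59)² = 3481)
J(K(4, 0))*(-5) = 3481*(-5) = -17405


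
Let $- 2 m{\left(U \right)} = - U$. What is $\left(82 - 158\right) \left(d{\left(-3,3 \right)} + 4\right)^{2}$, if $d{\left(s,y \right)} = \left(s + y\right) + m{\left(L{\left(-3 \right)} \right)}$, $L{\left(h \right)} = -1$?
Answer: $-931$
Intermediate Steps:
$m{\left(U \right)} = \frac{U}{2}$ ($m{\left(U \right)} = - \frac{\left(-1\right) U}{2} = \frac{U}{2}$)
$d{\left(s,y \right)} = - \frac{1}{2} + s + y$ ($d{\left(s,y \right)} = \left(s + y\right) + \frac{1}{2} \left(-1\right) = \left(s + y\right) - \frac{1}{2} = - \frac{1}{2} + s + y$)
$\left(82 - 158\right) \left(d{\left(-3,3 \right)} + 4\right)^{2} = \left(82 - 158\right) \left(\left(- \frac{1}{2} - 3 + 3\right) + 4\right)^{2} = - 76 \left(- \frac{1}{2} + 4\right)^{2} = - 76 \left(\frac{7}{2}\right)^{2} = \left(-76\right) \frac{49}{4} = -931$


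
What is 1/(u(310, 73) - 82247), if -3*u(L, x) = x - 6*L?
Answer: -3/244954 ≈ -1.2247e-5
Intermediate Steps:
u(L, x) = 2*L - x/3 (u(L, x) = -(x - 6*L)/3 = 2*L - x/3)
1/(u(310, 73) - 82247) = 1/((2*310 - ⅓*73) - 82247) = 1/((620 - 73/3) - 82247) = 1/(1787/3 - 82247) = 1/(-244954/3) = -3/244954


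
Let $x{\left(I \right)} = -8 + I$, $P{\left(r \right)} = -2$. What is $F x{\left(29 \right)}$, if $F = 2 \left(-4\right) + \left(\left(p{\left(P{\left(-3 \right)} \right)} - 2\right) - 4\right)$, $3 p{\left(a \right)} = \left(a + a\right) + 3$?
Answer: $-301$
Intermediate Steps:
$p{\left(a \right)} = 1 + \frac{2 a}{3}$ ($p{\left(a \right)} = \frac{\left(a + a\right) + 3}{3} = \frac{2 a + 3}{3} = \frac{3 + 2 a}{3} = 1 + \frac{2 a}{3}$)
$F = - \frac{43}{3}$ ($F = 2 \left(-4\right) + \left(\left(\left(1 + \frac{2}{3} \left(-2\right)\right) - 2\right) - 4\right) = -8 + \left(\left(\left(1 - \frac{4}{3}\right) - 2\right) - 4\right) = -8 - \frac{19}{3} = - \frac{43}{3} \approx -14.333$)
$F x{\left(29 \right)} = - \frac{43 \left(-8 + 29\right)}{3} = \left(- \frac{43}{3}\right) 21 = -301$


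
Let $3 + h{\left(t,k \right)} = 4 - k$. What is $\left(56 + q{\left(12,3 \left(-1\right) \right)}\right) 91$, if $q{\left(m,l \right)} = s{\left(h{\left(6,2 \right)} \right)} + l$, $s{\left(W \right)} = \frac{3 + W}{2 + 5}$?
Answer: $4849$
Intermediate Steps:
$h{\left(t,k \right)} = 1 - k$ ($h{\left(t,k \right)} = -3 - \left(-4 + k\right) = 1 - k$)
$s{\left(W \right)} = \frac{3}{7} + \frac{W}{7}$ ($s{\left(W \right)} = \frac{3 + W}{7} = \left(3 + W\right) \frac{1}{7} = \frac{3}{7} + \frac{W}{7}$)
$q{\left(m,l \right)} = \frac{2}{7} + l$ ($q{\left(m,l \right)} = \left(\frac{3}{7} + \frac{1 - 2}{7}\right) + l = \left(\frac{3}{7} + \frac{1}{7} \left(-1\right)\right) + l = \left(\frac{3}{7} - \frac{1}{7}\right) + l = \frac{2}{7} + l$)
$\left(56 + q{\left(12,3 \left(-1\right) \right)}\right) 91 = \left(56 + \left(\frac{2}{7} + 3 \left(-1\right)\right)\right) 91 = \left(56 + \left(\frac{2}{7} - 3\right)\right) 91 = \left(56 - \frac{19}{7}\right) 91 = \frac{373}{7} \cdot 91 = 4849$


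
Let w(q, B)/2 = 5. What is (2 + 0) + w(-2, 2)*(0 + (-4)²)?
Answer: 162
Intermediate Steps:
w(q, B) = 10 (w(q, B) = 2*5 = 10)
(2 + 0) + w(-2, 2)*(0 + (-4)²) = (2 + 0) + 10*(0 + (-4)²) = 2 + 10*(0 + 16) = 2 + 10*16 = 2 + 160 = 162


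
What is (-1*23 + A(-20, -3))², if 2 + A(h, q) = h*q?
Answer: 1225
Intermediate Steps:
A(h, q) = -2 + h*q
(-1*23 + A(-20, -3))² = (-1*23 + (-2 - 20*(-3)))² = (-23 + (-2 + 60))² = (-23 + 58)² = 35² = 1225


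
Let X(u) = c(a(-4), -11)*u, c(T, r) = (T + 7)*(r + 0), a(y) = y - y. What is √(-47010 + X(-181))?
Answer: I*√33073 ≈ 181.86*I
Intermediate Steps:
a(y) = 0
c(T, r) = r*(7 + T) (c(T, r) = (7 + T)*r = r*(7 + T))
X(u) = -77*u (X(u) = (-11*(7 + 0))*u = (-11*7)*u = -77*u)
√(-47010 + X(-181)) = √(-47010 - 77*(-181)) = √(-47010 + 13937) = √(-33073) = I*√33073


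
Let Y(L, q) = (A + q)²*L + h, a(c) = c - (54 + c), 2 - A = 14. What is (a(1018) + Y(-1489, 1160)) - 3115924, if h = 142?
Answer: -1965474892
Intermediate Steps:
A = -12 (A = 2 - 1*14 = 2 - 14 = -12)
a(c) = -54 (a(c) = c + (-54 - c) = -54)
Y(L, q) = 142 + L*(-12 + q)² (Y(L, q) = (-12 + q)²*L + 142 = L*(-12 + q)² + 142 = 142 + L*(-12 + q)²)
(a(1018) + Y(-1489, 1160)) - 3115924 = (-54 + (142 - 1489*(-12 + 1160)²)) - 3115924 = (-54 + (142 - 1489*1148²)) - 3115924 = (-54 + (142 - 1489*1317904)) - 3115924 = (-54 + (142 - 1962359056)) - 3115924 = (-54 - 1962358914) - 3115924 = -1962358968 - 3115924 = -1965474892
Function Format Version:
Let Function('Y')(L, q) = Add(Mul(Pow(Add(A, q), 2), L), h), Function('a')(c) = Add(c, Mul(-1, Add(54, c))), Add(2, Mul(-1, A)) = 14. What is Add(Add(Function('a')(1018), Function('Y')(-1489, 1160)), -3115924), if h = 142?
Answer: -1965474892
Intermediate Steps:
A = -12 (A = Add(2, Mul(-1, 14)) = Add(2, -14) = -12)
Function('a')(c) = -54 (Function('a')(c) = Add(c, Add(-54, Mul(-1, c))) = -54)
Function('Y')(L, q) = Add(142, Mul(L, Pow(Add(-12, q), 2))) (Function('Y')(L, q) = Add(Mul(Pow(Add(-12, q), 2), L), 142) = Add(Mul(L, Pow(Add(-12, q), 2)), 142) = Add(142, Mul(L, Pow(Add(-12, q), 2))))
Add(Add(Function('a')(1018), Function('Y')(-1489, 1160)), -3115924) = Add(Add(-54, Add(142, Mul(-1489, Pow(Add(-12, 1160), 2)))), -3115924) = Add(Add(-54, Add(142, Mul(-1489, Pow(1148, 2)))), -3115924) = Add(Add(-54, Add(142, Mul(-1489, 1317904))), -3115924) = Add(Add(-54, Add(142, -1962359056)), -3115924) = Add(Add(-54, -1962358914), -3115924) = Add(-1962358968, -3115924) = -1965474892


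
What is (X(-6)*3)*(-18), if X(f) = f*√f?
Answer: 324*I*√6 ≈ 793.63*I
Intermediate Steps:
X(f) = f^(3/2)
(X(-6)*3)*(-18) = ((-6)^(3/2)*3)*(-18) = (-6*I*√6*3)*(-18) = -18*I*√6*(-18) = 324*I*√6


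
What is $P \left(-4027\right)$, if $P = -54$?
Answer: $217458$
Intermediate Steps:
$P \left(-4027\right) = \left(-54\right) \left(-4027\right) = 217458$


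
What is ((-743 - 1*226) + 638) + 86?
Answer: -245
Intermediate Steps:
((-743 - 1*226) + 638) + 86 = ((-743 - 226) + 638) + 86 = (-969 + 638) + 86 = -331 + 86 = -245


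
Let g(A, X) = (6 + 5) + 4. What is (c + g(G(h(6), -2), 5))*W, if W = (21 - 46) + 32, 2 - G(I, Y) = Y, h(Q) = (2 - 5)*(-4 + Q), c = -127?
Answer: -784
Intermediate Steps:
h(Q) = 12 - 3*Q (h(Q) = -3*(-4 + Q) = 12 - 3*Q)
G(I, Y) = 2 - Y
g(A, X) = 15 (g(A, X) = 11 + 4 = 15)
W = 7 (W = -25 + 32 = 7)
(c + g(G(h(6), -2), 5))*W = (-127 + 15)*7 = -112*7 = -784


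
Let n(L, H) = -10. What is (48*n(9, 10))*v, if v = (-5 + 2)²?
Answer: -4320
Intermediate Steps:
v = 9 (v = (-3)² = 9)
(48*n(9, 10))*v = (48*(-10))*9 = -480*9 = -4320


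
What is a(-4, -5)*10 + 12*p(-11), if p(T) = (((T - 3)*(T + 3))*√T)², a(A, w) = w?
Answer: -1655858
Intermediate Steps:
p(T) = T*(-3 + T)²*(3 + T)² (p(T) = (((-3 + T)*(3 + T))*√T)² = (√T*(-3 + T)*(3 + T))² = T*(-3 + T)²*(3 + T)²)
a(-4, -5)*10 + 12*p(-11) = -5*10 + 12*(-11*(-3 - 11)²*(3 - 11)²) = -50 + 12*(-11*(-14)²*(-8)²) = -50 + 12*(-11*196*64) = -50 + 12*(-137984) = -50 - 1655808 = -1655858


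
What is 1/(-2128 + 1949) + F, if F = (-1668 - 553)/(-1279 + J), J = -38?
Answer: 396242/235743 ≈ 1.6808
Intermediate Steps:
F = 2221/1317 (F = (-1668 - 553)/(-1279 - 38) = -2221/(-1317) = -2221*(-1/1317) = 2221/1317 ≈ 1.6864)
1/(-2128 + 1949) + F = 1/(-2128 + 1949) + 2221/1317 = 1/(-179) + 2221/1317 = -1/179 + 2221/1317 = 396242/235743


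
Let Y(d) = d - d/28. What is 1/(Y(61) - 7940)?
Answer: -28/220673 ≈ -0.00012688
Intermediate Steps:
Y(d) = 27*d/28 (Y(d) = d - d/28 = 27*d/28)
1/(Y(61) - 7940) = 1/((27/28)*61 - 7940) = 1/(1647/28 - 7940) = 1/(-220673/28) = -28/220673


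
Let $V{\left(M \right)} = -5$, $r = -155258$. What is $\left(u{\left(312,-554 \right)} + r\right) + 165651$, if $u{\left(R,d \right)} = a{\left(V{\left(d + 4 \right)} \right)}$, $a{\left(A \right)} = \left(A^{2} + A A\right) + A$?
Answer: $10438$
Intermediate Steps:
$a{\left(A \right)} = A + 2 A^{2}$ ($a{\left(A \right)} = \left(A^{2} + A^{2}\right) + A = 2 A^{2} + A = A + 2 A^{2}$)
$u{\left(R,d \right)} = 45$ ($u{\left(R,d \right)} = - 5 \left(1 + 2 \left(-5\right)\right) = - 5 \left(1 - 10\right) = \left(-5\right) \left(-9\right) = 45$)
$\left(u{\left(312,-554 \right)} + r\right) + 165651 = \left(45 - 155258\right) + 165651 = -155213 + 165651 = 10438$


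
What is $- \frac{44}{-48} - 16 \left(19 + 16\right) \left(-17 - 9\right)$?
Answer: $\frac{174731}{12} \approx 14561.0$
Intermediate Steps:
$- \frac{44}{-48} - 16 \left(19 + 16\right) \left(-17 - 9\right) = \left(-44\right) \left(- \frac{1}{48}\right) - 16 \cdot 35 \left(-26\right) = \frac{11}{12} - -14560 = \frac{11}{12} + 14560 = \frac{174731}{12}$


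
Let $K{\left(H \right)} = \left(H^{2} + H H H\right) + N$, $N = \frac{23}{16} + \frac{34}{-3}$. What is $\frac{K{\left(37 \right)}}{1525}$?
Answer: $\frac{2496581}{73200} \approx 34.106$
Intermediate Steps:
$N = - \frac{475}{48}$ ($N = 23 \cdot \frac{1}{16} + 34 \left(- \frac{1}{3}\right) = \frac{23}{16} - \frac{34}{3} = - \frac{475}{48} \approx -9.8958$)
$K{\left(H \right)} = - \frac{475}{48} + H^{2} + H^{3}$ ($K{\left(H \right)} = \left(H^{2} + H H H\right) - \frac{475}{48} = \left(H^{2} + H^{2} H\right) - \frac{475}{48} = \left(H^{2} + H^{3}\right) - \frac{475}{48} = - \frac{475}{48} + H^{2} + H^{3}$)
$\frac{K{\left(37 \right)}}{1525} = \frac{- \frac{475}{48} + 37^{2} + 37^{3}}{1525} = \left(- \frac{475}{48} + 1369 + 50653\right) \frac{1}{1525} = \frac{2496581}{48} \cdot \frac{1}{1525} = \frac{2496581}{73200}$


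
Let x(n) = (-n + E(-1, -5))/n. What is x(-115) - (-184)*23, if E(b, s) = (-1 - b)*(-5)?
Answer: 4231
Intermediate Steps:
E(b, s) = 5 + 5*b
x(n) = -1 (x(n) = (-n + (5 + 5*(-1)))/n = (-n + (5 - 5))/n = (-n + 0)/n = (-n)/n = -1)
x(-115) - (-184)*23 = -1 - (-184)*23 = -1 - 1*(-4232) = -1 + 4232 = 4231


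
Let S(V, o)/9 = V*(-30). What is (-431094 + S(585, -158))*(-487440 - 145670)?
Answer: 372929646840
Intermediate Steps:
S(V, o) = -270*V (S(V, o) = 9*(V*(-30)) = 9*(-30*V) = -270*V)
(-431094 + S(585, -158))*(-487440 - 145670) = (-431094 - 270*585)*(-487440 - 145670) = (-431094 - 157950)*(-633110) = -589044*(-633110) = 372929646840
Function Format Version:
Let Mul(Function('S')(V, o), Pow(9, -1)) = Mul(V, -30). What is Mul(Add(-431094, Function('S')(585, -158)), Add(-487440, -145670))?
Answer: 372929646840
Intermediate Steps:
Function('S')(V, o) = Mul(-270, V) (Function('S')(V, o) = Mul(9, Mul(V, -30)) = Mul(9, Mul(-30, V)) = Mul(-270, V))
Mul(Add(-431094, Function('S')(585, -158)), Add(-487440, -145670)) = Mul(Add(-431094, Mul(-270, 585)), Add(-487440, -145670)) = Mul(Add(-431094, -157950), -633110) = Mul(-589044, -633110) = 372929646840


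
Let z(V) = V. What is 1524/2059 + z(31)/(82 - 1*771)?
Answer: 986207/1418651 ≈ 0.69517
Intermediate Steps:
1524/2059 + z(31)/(82 - 1*771) = 1524/2059 + 31/(82 - 1*771) = 1524*(1/2059) + 31/(82 - 771) = 1524/2059 + 31/(-689) = 1524/2059 + 31*(-1/689) = 1524/2059 - 31/689 = 986207/1418651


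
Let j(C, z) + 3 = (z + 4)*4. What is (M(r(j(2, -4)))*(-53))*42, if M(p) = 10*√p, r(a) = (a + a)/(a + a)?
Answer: -22260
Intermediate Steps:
j(C, z) = 13 + 4*z (j(C, z) = -3 + (z + 4)*4 = -3 + (4 + z)*4 = -3 + (16 + 4*z) = 13 + 4*z)
r(a) = 1 (r(a) = (2*a)/((2*a)) = (2*a)*(1/(2*a)) = 1)
(M(r(j(2, -4)))*(-53))*42 = ((10*√1)*(-53))*42 = ((10*1)*(-53))*42 = (10*(-53))*42 = -530*42 = -22260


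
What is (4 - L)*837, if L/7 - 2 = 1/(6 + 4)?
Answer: -89559/10 ≈ -8955.9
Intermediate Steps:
L = 147/10 (L = 14 + 7/(6 + 4) = 14 + 7/10 = 147/10 ≈ 14.700)
(4 - L)*837 = (4 - 1*147/10)*837 = (4 - 147/10)*837 = -107/10*837 = -89559/10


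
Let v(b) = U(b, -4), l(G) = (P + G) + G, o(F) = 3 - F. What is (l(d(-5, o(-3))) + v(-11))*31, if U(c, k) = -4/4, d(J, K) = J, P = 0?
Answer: -341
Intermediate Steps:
l(G) = 2*G (l(G) = (0 + G) + G = G + G = 2*G)
U(c, k) = -1 (U(c, k) = -4*¼ = -1)
v(b) = -1
(l(d(-5, o(-3))) + v(-11))*31 = (2*(-5) - 1)*31 = (-10 - 1)*31 = -11*31 = -341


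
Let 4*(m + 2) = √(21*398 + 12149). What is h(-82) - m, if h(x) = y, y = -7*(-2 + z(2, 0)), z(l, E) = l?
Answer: 2 - √20507/4 ≈ -33.801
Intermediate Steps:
m = -2 + √20507/4 (m = -2 + √(21*398 + 12149)/4 = -2 + √(8358 + 12149)/4 = -2 + √20507/4 ≈ 33.801)
y = 0 (y = -7*(-2 + 2) = -7*0 = 0)
h(x) = 0
h(-82) - m = 0 - (-2 + √20507/4) = 0 + (2 - √20507/4) = 2 - √20507/4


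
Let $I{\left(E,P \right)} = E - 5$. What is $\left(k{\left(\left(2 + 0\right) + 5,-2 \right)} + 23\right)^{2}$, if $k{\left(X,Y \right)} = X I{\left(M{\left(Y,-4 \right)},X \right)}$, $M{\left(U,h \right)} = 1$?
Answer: $25$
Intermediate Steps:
$I{\left(E,P \right)} = -5 + E$ ($I{\left(E,P \right)} = E - 5 = -5 + E$)
$k{\left(X,Y \right)} = - 4 X$ ($k{\left(X,Y \right)} = X \left(-5 + 1\right) = X \left(-4\right) = - 4 X$)
$\left(k{\left(\left(2 + 0\right) + 5,-2 \right)} + 23\right)^{2} = \left(- 4 \left(\left(2 + 0\right) + 5\right) + 23\right)^{2} = \left(- 4 \left(2 + 5\right) + 23\right)^{2} = \left(\left(-4\right) 7 + 23\right)^{2} = \left(-28 + 23\right)^{2} = \left(-5\right)^{2} = 25$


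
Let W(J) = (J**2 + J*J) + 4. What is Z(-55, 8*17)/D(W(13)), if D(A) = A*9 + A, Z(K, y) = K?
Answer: -11/684 ≈ -0.016082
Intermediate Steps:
W(J) = 4 + 2*J**2 (W(J) = (J**2 + J**2) + 4 = 2*J**2 + 4 = 4 + 2*J**2)
D(A) = 10*A (D(A) = 9*A + A = 10*A)
Z(-55, 8*17)/D(W(13)) = -55*1/(10*(4 + 2*13**2)) = -55*1/(10*(4 + 2*169)) = -55*1/(10*(4 + 338)) = -55/(10*342) = -55/3420 = -55*1/3420 = -11/684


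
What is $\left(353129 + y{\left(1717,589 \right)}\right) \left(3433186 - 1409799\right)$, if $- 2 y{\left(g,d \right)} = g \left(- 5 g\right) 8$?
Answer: $120017015776783$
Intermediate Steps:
$y{\left(g,d \right)} = 20 g^{2}$ ($y{\left(g,d \right)} = - \frac{g \left(- 5 g\right) 8}{2} = - \frac{- 5 g^{2} \cdot 8}{2} = - \frac{\left(-40\right) g^{2}}{2} = 20 g^{2}$)
$\left(353129 + y{\left(1717,589 \right)}\right) \left(3433186 - 1409799\right) = \left(353129 + 20 \cdot 1717^{2}\right) \left(3433186 - 1409799\right) = \left(353129 + 20 \cdot 2948089\right) 2023387 = \left(353129 + 58961780\right) 2023387 = 59314909 \cdot 2023387 = 120017015776783$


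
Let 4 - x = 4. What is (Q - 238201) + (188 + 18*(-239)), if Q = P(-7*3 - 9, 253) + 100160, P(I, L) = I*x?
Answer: -142155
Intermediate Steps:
x = 0 (x = 4 - 1*4 = 4 - 4 = 0)
P(I, L) = 0 (P(I, L) = I*0 = 0)
Q = 100160 (Q = 0 + 100160 = 100160)
(Q - 238201) + (188 + 18*(-239)) = (100160 - 238201) + (188 + 18*(-239)) = -138041 + (188 - 4302) = -138041 - 4114 = -142155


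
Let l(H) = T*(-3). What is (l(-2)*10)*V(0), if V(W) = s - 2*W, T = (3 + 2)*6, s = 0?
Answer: 0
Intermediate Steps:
T = 30 (T = 5*6 = 30)
V(W) = -2*W (V(W) = 0 - 2*W = -2*W)
l(H) = -90 (l(H) = 30*(-3) = -90)
(l(-2)*10)*V(0) = (-90*10)*(-2*0) = -900*0 = 0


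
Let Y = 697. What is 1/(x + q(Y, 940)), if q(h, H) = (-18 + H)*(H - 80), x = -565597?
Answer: 1/227323 ≈ 4.3990e-6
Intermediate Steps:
q(h, H) = (-80 + H)*(-18 + H) (q(h, H) = (-18 + H)*(-80 + H) = (-80 + H)*(-18 + H))
1/(x + q(Y, 940)) = 1/(-565597 + (1440 + 940² - 98*940)) = 1/(-565597 + (1440 + 883600 - 92120)) = 1/(-565597 + 792920) = 1/227323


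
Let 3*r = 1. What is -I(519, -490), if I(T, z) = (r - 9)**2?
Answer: -676/9 ≈ -75.111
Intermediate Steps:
r = 1/3 (r = (1/3)*1 = 1/3 ≈ 0.33333)
I(T, z) = 676/9 (I(T, z) = (1/3 - 9)**2 = (-26/3)**2 = 676/9)
-I(519, -490) = -1*676/9 = -676/9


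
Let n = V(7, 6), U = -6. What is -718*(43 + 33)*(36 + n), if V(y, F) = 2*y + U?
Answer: -2400992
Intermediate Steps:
V(y, F) = -6 + 2*y (V(y, F) = 2*y - 6 = -6 + 2*y)
n = 8 (n = -6 + 2*7 = -6 + 14 = 8)
-718*(43 + 33)*(36 + n) = -718*(43 + 33)*(36 + 8) = -54568*44 = -718*3344 = -2400992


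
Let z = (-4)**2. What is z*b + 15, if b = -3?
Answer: -33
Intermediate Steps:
z = 16
z*b + 15 = 16*(-3) + 15 = -48 + 15 = -33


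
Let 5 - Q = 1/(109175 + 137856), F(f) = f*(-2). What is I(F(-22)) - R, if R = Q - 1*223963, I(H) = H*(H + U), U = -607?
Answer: 49205116767/247031 ≈ 1.9919e+5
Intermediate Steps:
F(f) = -2*f
Q = 1235154/247031 (Q = 5 - 1/(109175 + 137856) = 5 - 1/247031 = 1235154/247031 ≈ 5.0000)
I(H) = H*(-607 + H) (I(H) = H*(H - 607) = H*(-607 + H))
R = -55324568699/247031 (R = 1235154/247031 - 1*223963 = 1235154/247031 - 223963 = -55324568699/247031 ≈ -2.2396e+5)
I(F(-22)) - R = (-2*(-22))*(-607 - 2*(-22)) - 1*(-55324568699/247031) = 44*(-607 + 44) + 55324568699/247031 = 44*(-563) + 55324568699/247031 = -24772 + 55324568699/247031 = 49205116767/247031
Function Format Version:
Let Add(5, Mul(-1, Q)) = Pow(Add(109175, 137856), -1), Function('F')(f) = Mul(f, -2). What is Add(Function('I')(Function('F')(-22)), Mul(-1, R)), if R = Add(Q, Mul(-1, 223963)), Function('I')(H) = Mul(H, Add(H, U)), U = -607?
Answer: Rational(49205116767, 247031) ≈ 1.9919e+5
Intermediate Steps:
Function('F')(f) = Mul(-2, f)
Q = Rational(1235154, 247031) (Q = Add(5, Mul(-1, Pow(Add(109175, 137856), -1))) = Add(5, Mul(-1, Pow(247031, -1))) = Add(5, Mul(-1, Rational(1, 247031))) = Add(5, Rational(-1, 247031)) = Rational(1235154, 247031) ≈ 5.0000)
Function('I')(H) = Mul(H, Add(-607, H)) (Function('I')(H) = Mul(H, Add(H, -607)) = Mul(H, Add(-607, H)))
R = Rational(-55324568699, 247031) (R = Add(Rational(1235154, 247031), Mul(-1, 223963)) = Add(Rational(1235154, 247031), -223963) = Rational(-55324568699, 247031) ≈ -2.2396e+5)
Add(Function('I')(Function('F')(-22)), Mul(-1, R)) = Add(Mul(Mul(-2, -22), Add(-607, Mul(-2, -22))), Mul(-1, Rational(-55324568699, 247031))) = Add(Mul(44, Add(-607, 44)), Rational(55324568699, 247031)) = Add(Mul(44, -563), Rational(55324568699, 247031)) = Add(-24772, Rational(55324568699, 247031)) = Rational(49205116767, 247031)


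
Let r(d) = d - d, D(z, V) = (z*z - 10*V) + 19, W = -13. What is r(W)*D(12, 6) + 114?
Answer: 114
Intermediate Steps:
D(z, V) = 19 + z**2 - 10*V (D(z, V) = (z**2 - 10*V) + 19 = 19 + z**2 - 10*V)
r(d) = 0
r(W)*D(12, 6) + 114 = 0*(19 + 12**2 - 10*6) + 114 = 0*(19 + 144 - 60) + 114 = 0*103 + 114 = 0 + 114 = 114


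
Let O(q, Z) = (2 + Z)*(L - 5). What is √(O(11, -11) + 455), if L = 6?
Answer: √446 ≈ 21.119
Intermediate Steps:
O(q, Z) = 2 + Z (O(q, Z) = (2 + Z)*(6 - 5) = (2 + Z)*1 = 2 + Z)
√(O(11, -11) + 455) = √((2 - 11) + 455) = √(-9 + 455) = √446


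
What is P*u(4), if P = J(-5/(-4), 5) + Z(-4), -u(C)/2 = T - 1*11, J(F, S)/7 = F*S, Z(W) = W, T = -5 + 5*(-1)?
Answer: 3339/2 ≈ 1669.5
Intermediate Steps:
T = -10 (T = -5 - 5 = -10)
J(F, S) = 7*F*S (J(F, S) = 7*(F*S) = 7*F*S)
u(C) = 42 (u(C) = -2*(-10 - 1*11) = -2*(-10 - 11) = -2*(-21) = 42)
P = 159/4 (P = 7*(-5/(-4))*5 - 4 = 7*(-5*(-¼))*5 - 4 = 7*(5/4)*5 - 4 = 175/4 - 4 = 159/4 ≈ 39.750)
P*u(4) = (159/4)*42 = 3339/2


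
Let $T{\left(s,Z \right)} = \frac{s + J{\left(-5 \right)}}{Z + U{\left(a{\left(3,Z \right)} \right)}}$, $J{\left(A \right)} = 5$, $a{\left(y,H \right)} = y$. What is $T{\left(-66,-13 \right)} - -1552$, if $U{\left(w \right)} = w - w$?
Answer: $\frac{20237}{13} \approx 1556.7$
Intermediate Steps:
$U{\left(w \right)} = 0$
$T{\left(s,Z \right)} = \frac{5 + s}{Z}$ ($T{\left(s,Z \right)} = \frac{s + 5}{Z + 0} = \frac{5 + s}{Z}$)
$T{\left(-66,-13 \right)} - -1552 = \frac{5 - 66}{-13} - -1552 = \left(- \frac{1}{13}\right) \left(-61\right) + 1552 = \frac{61}{13} + 1552 = \frac{20237}{13}$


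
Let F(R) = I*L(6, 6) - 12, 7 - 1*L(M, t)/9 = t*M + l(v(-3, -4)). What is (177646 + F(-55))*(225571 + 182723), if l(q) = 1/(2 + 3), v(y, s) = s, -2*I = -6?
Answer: 361024987032/5 ≈ 7.2205e+10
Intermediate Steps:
I = 3 (I = -½*(-6) = 3)
l(q) = ⅕ (l(q) = 1/5 = ⅕)
L(M, t) = 306/5 - 9*M*t (L(M, t) = 63 - 9*(t*M + ⅕) = 63 - 9*(M*t + ⅕) = 63 - 9*(⅕ + M*t) = 63 + (-9/5 - 9*M*t) = 306/5 - 9*M*t)
F(R) = -4002/5 (F(R) = 3*(306/5 - 9*6*6) - 12 = 3*(306/5 - 324) - 12 = 3*(-1314/5) - 12 = -3942/5 - 12 = -4002/5)
(177646 + F(-55))*(225571 + 182723) = (177646 - 4002/5)*(225571 + 182723) = (884228/5)*408294 = 361024987032/5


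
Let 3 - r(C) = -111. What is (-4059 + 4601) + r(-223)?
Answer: 656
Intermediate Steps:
r(C) = 114 (r(C) = 3 - 1*(-111) = 3 + 111 = 114)
(-4059 + 4601) + r(-223) = (-4059 + 4601) + 114 = 542 + 114 = 656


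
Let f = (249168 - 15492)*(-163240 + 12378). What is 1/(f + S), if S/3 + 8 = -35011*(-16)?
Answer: -1/35251148208 ≈ -2.8368e-11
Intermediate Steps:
f = -35252828712 (f = 233676*(-150862) = -35252828712)
S = 1680504 (S = -24 + 3*(-35011*(-16)) = -24 + 3*560176 = -24 + 1680528 = 1680504)
1/(f + S) = 1/(-35252828712 + 1680504) = 1/(-35251148208) = -1/35251148208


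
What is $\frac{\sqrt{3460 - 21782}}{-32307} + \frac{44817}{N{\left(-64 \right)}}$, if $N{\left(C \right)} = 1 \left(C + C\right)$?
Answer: $- \frac{44817}{128} - \frac{i \sqrt{18322}}{32307} \approx -350.13 - 0.0041898 i$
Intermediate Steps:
$N{\left(C \right)} = 2 C$ ($N{\left(C \right)} = 1 \cdot 2 C = 2 C$)
$\frac{\sqrt{3460 - 21782}}{-32307} + \frac{44817}{N{\left(-64 \right)}} = \frac{\sqrt{3460 - 21782}}{-32307} + \frac{44817}{2 \left(-64\right)} = \sqrt{-18322} \left(- \frac{1}{32307}\right) + \frac{44817}{-128} = i \sqrt{18322} \left(- \frac{1}{32307}\right) + 44817 \left(- \frac{1}{128}\right) = - \frac{i \sqrt{18322}}{32307} - \frac{44817}{128} = - \frac{44817}{128} - \frac{i \sqrt{18322}}{32307}$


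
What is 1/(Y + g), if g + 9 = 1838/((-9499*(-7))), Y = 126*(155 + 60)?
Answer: 66493/1800698771 ≈ 3.6926e-5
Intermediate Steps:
Y = 27090 (Y = 126*215 = 27090)
g = -596599/66493 (g = -9 + 1838/((-9499*(-7))) = -9 + 1838/66493 = -596599/66493 ≈ -8.9724)
1/(Y + g) = 1/(27090 - 596599/66493) = 1/(1800698771/66493) = 66493/1800698771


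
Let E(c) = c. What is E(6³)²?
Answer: 46656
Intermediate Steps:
E(6³)² = (6³)² = 216² = 46656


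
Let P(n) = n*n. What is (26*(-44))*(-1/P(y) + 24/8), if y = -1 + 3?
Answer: -3146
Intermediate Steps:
y = 2
P(n) = n²
(26*(-44))*(-1/P(y) + 24/8) = (26*(-44))*(-1/(2²) + 24/8) = -1144*(-1/4 + 24*(⅛)) = -1144*(-1*¼ + 3) = -1144*(-¼ + 3) = -1144*11/4 = -3146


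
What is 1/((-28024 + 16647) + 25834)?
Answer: 1/14457 ≈ 6.9171e-5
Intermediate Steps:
1/((-28024 + 16647) + 25834) = 1/(-11377 + 25834) = 1/14457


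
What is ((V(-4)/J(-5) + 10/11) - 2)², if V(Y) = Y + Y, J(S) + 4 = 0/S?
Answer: 100/121 ≈ 0.82645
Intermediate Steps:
J(S) = -4 (J(S) = -4 + 0/S = -4 + 0 = -4)
V(Y) = 2*Y
((V(-4)/J(-5) + 10/11) - 2)² = (((2*(-4))/(-4) + 10/11) - 2)² = ((-8*(-¼) + 10*(1/11)) - 2)² = ((2 + 10/11) - 2)² = (32/11 - 2)² = (10/11)² = 100/121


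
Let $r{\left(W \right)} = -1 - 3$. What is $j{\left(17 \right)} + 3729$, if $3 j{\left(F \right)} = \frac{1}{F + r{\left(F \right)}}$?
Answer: $\frac{145432}{39} \approx 3729.0$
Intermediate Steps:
$r{\left(W \right)} = -4$ ($r{\left(W \right)} = -1 - 3 = -4$)
$j{\left(F \right)} = \frac{1}{3 \left(-4 + F\right)}$ ($j{\left(F \right)} = \frac{1}{3 \left(F - 4\right)} = \frac{1}{3 \left(-4 + F\right)}$)
$j{\left(17 \right)} + 3729 = \frac{1}{3 \left(-4 + 17\right)} + 3729 = \frac{1}{3 \cdot 13} + 3729 = \frac{1}{3} \cdot \frac{1}{13} + 3729 = \frac{1}{39} + 3729 = \frac{145432}{39}$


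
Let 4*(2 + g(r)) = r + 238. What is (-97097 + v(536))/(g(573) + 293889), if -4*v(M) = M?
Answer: -388924/1176359 ≈ -0.33062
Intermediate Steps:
v(M) = -M/4
g(r) = 115/2 + r/4 (g(r) = -2 + (r + 238)/4 = -2 + (238 + r)/4 = -2 + (119/2 + r/4) = 115/2 + r/4)
(-97097 + v(536))/(g(573) + 293889) = (-97097 - 1/4*536)/((115/2 + (1/4)*573) + 293889) = (-97097 - 134)/((115/2 + 573/4) + 293889) = -97231/(803/4 + 293889) = -97231/1176359/4 = -97231*4/1176359 = -388924/1176359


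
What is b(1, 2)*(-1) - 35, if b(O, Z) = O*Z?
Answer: -37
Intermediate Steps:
b(1, 2)*(-1) - 35 = (1*2)*(-1) - 35 = 2*(-1) - 35 = -2 - 35 = -37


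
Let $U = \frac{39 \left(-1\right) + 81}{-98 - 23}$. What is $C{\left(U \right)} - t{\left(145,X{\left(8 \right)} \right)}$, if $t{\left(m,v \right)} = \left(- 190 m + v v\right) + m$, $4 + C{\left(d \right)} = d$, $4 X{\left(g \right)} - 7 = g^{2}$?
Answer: $\frac{52437703}{1936} \approx 27086.0$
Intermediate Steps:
$U = - \frac{42}{121}$ ($U = \frac{-39 + 81}{-121} = 42 \left(- \frac{1}{121}\right) = - \frac{42}{121} \approx -0.34711$)
$X{\left(g \right)} = \frac{7}{4} + \frac{g^{2}}{4}$
$C{\left(d \right)} = -4 + d$
$t{\left(m,v \right)} = v^{2} - 189 m$ ($t{\left(m,v \right)} = \left(- 190 m + v^{2}\right) + m = \left(v^{2} - 190 m\right) + m = v^{2} - 189 m$)
$C{\left(U \right)} - t{\left(145,X{\left(8 \right)} \right)} = \left(-4 - \frac{42}{121}\right) - \left(\left(\frac{7}{4} + \frac{8^{2}}{4}\right)^{2} - 27405\right) = - \frac{526}{121} - \left(\left(\frac{7}{4} + \frac{1}{4} \cdot 64\right)^{2} - 27405\right) = - \frac{526}{121} - \left(\left(\frac{7}{4} + 16\right)^{2} - 27405\right) = - \frac{526}{121} - \left(\left(\frac{71}{4}\right)^{2} - 27405\right) = - \frac{526}{121} - \left(\frac{5041}{16} - 27405\right) = - \frac{526}{121} - - \frac{433439}{16} = - \frac{526}{121} + \frac{433439}{16} = \frac{52437703}{1936}$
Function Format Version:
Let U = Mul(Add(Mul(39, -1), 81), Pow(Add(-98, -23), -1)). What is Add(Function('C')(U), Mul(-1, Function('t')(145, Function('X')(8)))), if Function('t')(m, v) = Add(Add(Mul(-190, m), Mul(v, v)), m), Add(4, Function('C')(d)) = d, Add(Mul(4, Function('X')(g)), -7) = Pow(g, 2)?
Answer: Rational(52437703, 1936) ≈ 27086.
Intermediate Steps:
U = Rational(-42, 121) (U = Mul(Add(-39, 81), Pow(-121, -1)) = Mul(42, Rational(-1, 121)) = Rational(-42, 121) ≈ -0.34711)
Function('X')(g) = Add(Rational(7, 4), Mul(Rational(1, 4), Pow(g, 2)))
Function('C')(d) = Add(-4, d)
Function('t')(m, v) = Add(Pow(v, 2), Mul(-189, m)) (Function('t')(m, v) = Add(Add(Mul(-190, m), Pow(v, 2)), m) = Add(Add(Pow(v, 2), Mul(-190, m)), m) = Add(Pow(v, 2), Mul(-189, m)))
Add(Function('C')(U), Mul(-1, Function('t')(145, Function('X')(8)))) = Add(Add(-4, Rational(-42, 121)), Mul(-1, Add(Pow(Add(Rational(7, 4), Mul(Rational(1, 4), Pow(8, 2))), 2), Mul(-189, 145)))) = Add(Rational(-526, 121), Mul(-1, Add(Pow(Add(Rational(7, 4), Mul(Rational(1, 4), 64)), 2), -27405))) = Add(Rational(-526, 121), Mul(-1, Add(Pow(Add(Rational(7, 4), 16), 2), -27405))) = Add(Rational(-526, 121), Mul(-1, Add(Pow(Rational(71, 4), 2), -27405))) = Add(Rational(-526, 121), Mul(-1, Add(Rational(5041, 16), -27405))) = Add(Rational(-526, 121), Mul(-1, Rational(-433439, 16))) = Add(Rational(-526, 121), Rational(433439, 16)) = Rational(52437703, 1936)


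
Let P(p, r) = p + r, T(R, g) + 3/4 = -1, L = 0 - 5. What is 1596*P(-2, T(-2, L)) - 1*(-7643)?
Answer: 1658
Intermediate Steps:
L = -5
T(R, g) = -7/4 (T(R, g) = -¾ - 1 = -7/4)
1596*P(-2, T(-2, L)) - 1*(-7643) = 1596*(-2 - 7/4) - 1*(-7643) = 1596*(-15/4) + 7643 = -5985 + 7643 = 1658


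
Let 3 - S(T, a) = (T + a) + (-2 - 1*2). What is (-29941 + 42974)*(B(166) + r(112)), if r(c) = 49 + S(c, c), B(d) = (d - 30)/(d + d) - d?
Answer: -360857704/83 ≈ -4.3477e+6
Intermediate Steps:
B(d) = -d + (-30 + d)/(2*d) (B(d) = (-30 + d)/((2*d)) - d = (-30 + d)*(1/(2*d)) - d = (-30 + d)/(2*d) - d = -d + (-30 + d)/(2*d))
S(T, a) = 7 - T - a (S(T, a) = 3 - ((T + a) + (-2 - 1*2)) = 3 - ((T + a) + (-2 - 2)) = 3 - ((T + a) - 4) = 3 - (-4 + T + a) = 3 + (4 - T - a) = 7 - T - a)
r(c) = 56 - 2*c (r(c) = 49 + (7 - c - c) = 49 + (7 - 2*c) = 56 - 2*c)
(-29941 + 42974)*(B(166) + r(112)) = (-29941 + 42974)*((½ - 1*166 - 15/166) + (56 - 2*112)) = 13033*((½ - 166 - 15*1/166) + (56 - 224)) = 13033*((½ - 166 - 15/166) - 168) = 13033*(-13744/83 - 168) = 13033*(-27688/83) = -360857704/83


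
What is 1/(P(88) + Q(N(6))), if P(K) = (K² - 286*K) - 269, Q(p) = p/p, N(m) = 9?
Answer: -1/17692 ≈ -5.6523e-5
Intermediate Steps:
Q(p) = 1
P(K) = -269 + K² - 286*K
1/(P(88) + Q(N(6))) = 1/((-269 + 88² - 286*88) + 1) = 1/((-269 + 7744 - 25168) + 1) = 1/(-17693 + 1) = 1/(-17692) = -1/17692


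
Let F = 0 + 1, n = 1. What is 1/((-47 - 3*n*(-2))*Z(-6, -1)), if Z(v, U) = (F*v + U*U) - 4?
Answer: 1/369 ≈ 0.0027100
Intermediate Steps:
F = 1
Z(v, U) = -4 + v + U² (Z(v, U) = (1*v + U*U) - 4 = (v + U²) - 4 = -4 + v + U²)
1/((-47 - 3*n*(-2))*Z(-6, -1)) = 1/((-47 - 3*1*(-2))*(-4 - 6 + (-1)²)) = 1/((-47 - 3*(-2))*(-4 - 6 + 1)) = 1/((-47 + 6)*(-9)) = 1/(-41*(-9)) = 1/369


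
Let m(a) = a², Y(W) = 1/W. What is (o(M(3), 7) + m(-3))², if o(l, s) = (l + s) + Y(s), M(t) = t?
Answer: 17956/49 ≈ 366.45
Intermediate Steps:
o(l, s) = l + s + 1/s (o(l, s) = (l + s) + 1/s = l + s + 1/s)
(o(M(3), 7) + m(-3))² = ((3 + 7 + 1/7) + (-3)²)² = ((3 + 7 + ⅐) + 9)² = (71/7 + 9)² = (134/7)² = 17956/49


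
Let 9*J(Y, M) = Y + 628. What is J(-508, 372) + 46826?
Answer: 140518/3 ≈ 46839.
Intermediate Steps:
J(Y, M) = 628/9 + Y/9 (J(Y, M) = (Y + 628)/9 = (628 + Y)/9 = 628/9 + Y/9)
J(-508, 372) + 46826 = (628/9 + (⅑)*(-508)) + 46826 = (628/9 - 508/9) + 46826 = 40/3 + 46826 = 140518/3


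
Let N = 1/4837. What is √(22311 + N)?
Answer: 2*√130500213949/4837 ≈ 149.37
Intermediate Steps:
N = 1/4837 ≈ 0.00020674
√(22311 + N) = √(22311 + 1/4837) = √(107918308/4837) = 2*√130500213949/4837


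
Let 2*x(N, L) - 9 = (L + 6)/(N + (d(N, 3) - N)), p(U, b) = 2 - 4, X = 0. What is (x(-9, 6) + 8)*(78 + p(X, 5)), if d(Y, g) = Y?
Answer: 2698/3 ≈ 899.33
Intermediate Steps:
p(U, b) = -2
x(N, L) = 9/2 + (6 + L)/(2*N) (x(N, L) = 9/2 + ((L + 6)/(N + (N - N)))/2 = 9/2 + ((6 + L)/(N + 0))/2 = 9/2 + ((6 + L)/N)/2 = 9/2 + (6 + L)/(2*N))
(x(-9, 6) + 8)*(78 + p(X, 5)) = ((1/2)*(6 + 6 + 9*(-9))/(-9) + 8)*(78 - 2) = ((1/2)*(-1/9)*(6 + 6 - 81) + 8)*76 = ((1/2)*(-1/9)*(-69) + 8)*76 = (23/6 + 8)*76 = (71/6)*76 = 2698/3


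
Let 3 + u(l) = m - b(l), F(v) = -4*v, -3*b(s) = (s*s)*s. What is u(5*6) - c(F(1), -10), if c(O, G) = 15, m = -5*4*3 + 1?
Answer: 8923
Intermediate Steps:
m = -59 (m = -20*3 + 1 = -60 + 1 = -59)
b(s) = -s³/3 (b(s) = -s*s*s/3 = -s²*s/3 = -s³/3)
u(l) = -62 + l³/3 (u(l) = -3 + (-59 - (-1)*l³/3) = -3 + (-59 + l³/3) = -62 + l³/3)
u(5*6) - c(F(1), -10) = (-62 + (5*6)³/3) - 1*15 = (-62 + (⅓)*30³) - 15 = (-62 + (⅓)*27000) - 15 = (-62 + 9000) - 15 = 8938 - 15 = 8923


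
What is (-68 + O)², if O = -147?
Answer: 46225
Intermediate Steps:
(-68 + O)² = (-68 - 147)² = (-215)² = 46225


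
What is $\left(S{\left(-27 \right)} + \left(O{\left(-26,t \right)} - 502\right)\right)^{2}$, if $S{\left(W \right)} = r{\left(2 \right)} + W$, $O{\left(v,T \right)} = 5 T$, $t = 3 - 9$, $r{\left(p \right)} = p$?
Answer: $310249$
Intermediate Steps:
$t = -6$ ($t = 3 - 9 = -6$)
$S{\left(W \right)} = 2 + W$
$\left(S{\left(-27 \right)} + \left(O{\left(-26,t \right)} - 502\right)\right)^{2} = \left(\left(2 - 27\right) + \left(5 \left(-6\right) - 502\right)\right)^{2} = \left(-25 - 532\right)^{2} = \left(-557\right)^{2} = 310249$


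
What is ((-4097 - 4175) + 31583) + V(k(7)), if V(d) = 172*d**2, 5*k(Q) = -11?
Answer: 603587/25 ≈ 24143.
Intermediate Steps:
k(Q) = -11/5 (k(Q) = (1/5)*(-11) = -11/5)
((-4097 - 4175) + 31583) + V(k(7)) = ((-4097 - 4175) + 31583) + 172*(-11/5)**2 = (-8272 + 31583) + 172*(121/25) = 23311 + 20812/25 = 603587/25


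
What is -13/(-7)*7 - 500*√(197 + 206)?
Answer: 13 - 500*√403 ≈ -10024.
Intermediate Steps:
-13/(-7)*7 - 500*√(197 + 206) = -13*(-⅐)*7 - 500*√403 = (13/7)*7 - 500*√403 = 13 - 500*√403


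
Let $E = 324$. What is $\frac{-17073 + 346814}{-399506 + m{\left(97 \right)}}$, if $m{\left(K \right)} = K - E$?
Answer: $- \frac{329741}{399733} \approx -0.8249$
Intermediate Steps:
$m{\left(K \right)} = -324 + K$ ($m{\left(K \right)} = K - 324 = -324 + K$)
$\frac{-17073 + 346814}{-399506 + m{\left(97 \right)}} = \frac{-17073 + 346814}{-399506 + \left(-324 + 97\right)} = \frac{329741}{-399506 - 227} = \frac{329741}{-399733} = 329741 \left(- \frac{1}{399733}\right) = - \frac{329741}{399733}$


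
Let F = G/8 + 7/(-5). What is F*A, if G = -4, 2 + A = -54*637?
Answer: 65360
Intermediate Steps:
A = -34400 (A = -2 - 54*637 = -2 - 34398 = -34400)
F = -19/10 (F = -4/8 + 7/(-5) = -4*⅛ + 7*(-⅕) = -½ - 7/5 = -19/10 ≈ -1.9000)
F*A = -19/10*(-34400) = 65360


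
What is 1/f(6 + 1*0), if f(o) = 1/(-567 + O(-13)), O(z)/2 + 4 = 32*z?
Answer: -1407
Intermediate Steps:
O(z) = -8 + 64*z (O(z) = -8 + 2*(32*z) = -8 + 64*z)
f(o) = -1/1407 (f(o) = 1/(-567 + (-8 + 64*(-13))) = 1/(-567 + (-8 - 832)) = 1/(-567 - 840) = 1/(-1407) = -1/1407)
1/f(6 + 1*0) = 1/(-1/1407) = -1407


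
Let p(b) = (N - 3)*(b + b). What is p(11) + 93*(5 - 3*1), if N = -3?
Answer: 54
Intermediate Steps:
p(b) = -12*b (p(b) = (-3 - 3)*(b + b) = -12*b)
p(11) + 93*(5 - 3*1) = -12*11 + 93*(5 - 3*1) = -132 + 93*(5 - 3) = -132 + 93*2 = -132 + 186 = 54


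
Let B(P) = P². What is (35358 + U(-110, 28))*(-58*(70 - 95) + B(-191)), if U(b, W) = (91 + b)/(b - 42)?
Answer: 10729352315/8 ≈ 1.3412e+9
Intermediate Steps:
U(b, W) = (91 + b)/(-42 + b)
(35358 + U(-110, 28))*(-58*(70 - 95) + B(-191)) = (35358 + (91 - 110)/(-42 - 110))*(-58*(70 - 95) + (-191)²) = (35358 - 19/(-152))*(-58*(-25) + 36481) = (35358 - 1/152*(-19))*(1450 + 36481) = (35358 + ⅛)*37931 = (282865/8)*37931 = 10729352315/8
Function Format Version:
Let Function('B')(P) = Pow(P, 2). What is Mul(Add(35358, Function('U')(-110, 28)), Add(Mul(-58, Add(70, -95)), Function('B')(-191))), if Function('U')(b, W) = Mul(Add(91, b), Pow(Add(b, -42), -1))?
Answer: Rational(10729352315, 8) ≈ 1.3412e+9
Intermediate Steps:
Function('U')(b, W) = Mul(Pow(Add(-42, b), -1), Add(91, b)) (Function('U')(b, W) = Mul(Add(91, b), Pow(Add(-42, b), -1)) = Mul(Pow(Add(-42, b), -1), Add(91, b)))
Mul(Add(35358, Function('U')(-110, 28)), Add(Mul(-58, Add(70, -95)), Function('B')(-191))) = Mul(Add(35358, Mul(Pow(Add(-42, -110), -1), Add(91, -110))), Add(Mul(-58, Add(70, -95)), Pow(-191, 2))) = Mul(Add(35358, Mul(Pow(-152, -1), -19)), Add(Mul(-58, -25), 36481)) = Mul(Add(35358, Mul(Rational(-1, 152), -19)), Add(1450, 36481)) = Mul(Add(35358, Rational(1, 8)), 37931) = Mul(Rational(282865, 8), 37931) = Rational(10729352315, 8)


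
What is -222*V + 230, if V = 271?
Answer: -59932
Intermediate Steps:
-222*V + 230 = -222*271 + 230 = -60162 + 230 = -59932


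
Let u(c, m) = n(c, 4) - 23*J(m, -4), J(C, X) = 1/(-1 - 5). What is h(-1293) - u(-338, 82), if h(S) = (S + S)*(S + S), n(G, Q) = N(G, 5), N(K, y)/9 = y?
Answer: 40124083/6 ≈ 6.6873e+6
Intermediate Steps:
N(K, y) = 9*y
n(G, Q) = 45 (n(G, Q) = 9*5 = 45)
J(C, X) = -⅙ (J(C, X) = 1/(-6) = -⅙)
u(c, m) = 293/6 (u(c, m) = 45 - 23*(-⅙) = 45 + 23/6 = 293/6)
h(S) = 4*S² (h(S) = (2*S)*(2*S) = 4*S²)
h(-1293) - u(-338, 82) = 4*(-1293)² - 1*293/6 = 4*1671849 - 293/6 = 6687396 - 293/6 = 40124083/6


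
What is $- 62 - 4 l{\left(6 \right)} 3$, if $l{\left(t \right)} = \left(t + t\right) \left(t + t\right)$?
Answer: $107136$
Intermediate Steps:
$l{\left(t \right)} = 4 t^{2}$ ($l{\left(t \right)} = 2 t 2 t = 4 t^{2}$)
$- 62 - 4 l{\left(6 \right)} 3 = - 62 - 4 \cdot 4 \cdot 6^{2} \cdot 3 = - 62 - 4 \cdot 4 \cdot 36 \cdot 3 = - 62 \left(-4\right) 144 \cdot 3 = - 62 \left(\left(-576\right) 3\right) = \left(-62\right) \left(-1728\right) = 107136$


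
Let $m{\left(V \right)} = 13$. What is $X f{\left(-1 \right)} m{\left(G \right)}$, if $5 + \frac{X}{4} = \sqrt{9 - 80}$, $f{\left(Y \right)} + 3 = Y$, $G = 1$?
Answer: $1040 - 208 i \sqrt{71} \approx 1040.0 - 1752.6 i$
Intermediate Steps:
$f{\left(Y \right)} = -3 + Y$
$X = -20 + 4 i \sqrt{71}$ ($X = -20 + 4 \sqrt{9 - 80} = -20 + 4 \sqrt{-71} = -20 + 4 i \sqrt{71} \approx -20.0 + 33.705 i$)
$X f{\left(-1 \right)} m{\left(G \right)} = \left(-20 + 4 i \sqrt{71}\right) \left(-3 - 1\right) 13 = \left(-20 + 4 i \sqrt{71}\right) \left(-4\right) 13 = \left(80 - 16 i \sqrt{71}\right) 13 = 1040 - 208 i \sqrt{71}$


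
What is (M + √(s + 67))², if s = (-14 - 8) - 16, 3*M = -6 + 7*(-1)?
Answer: 430/9 - 26*√29/3 ≈ 1.1063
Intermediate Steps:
M = -13/3 (M = (-6 + 7*(-1))/3 = (-6 - 7)/3 = (⅓)*(-13) = -13/3 ≈ -4.3333)
s = -38 (s = -22 - 16 = -38)
(M + √(s + 67))² = (-13/3 + √(-38 + 67))² = (-13/3 + √29)²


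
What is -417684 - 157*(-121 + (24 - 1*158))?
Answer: -377649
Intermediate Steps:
-417684 - 157*(-121 + (24 - 1*158)) = -417684 - 157*(-121 + (24 - 158)) = -417684 - 157*(-121 - 134) = -417684 - 157*(-255) = -417684 - 1*(-40035) = -417684 + 40035 = -377649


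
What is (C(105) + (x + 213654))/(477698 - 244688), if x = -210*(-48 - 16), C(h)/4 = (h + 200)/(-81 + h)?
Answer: 1362869/1398060 ≈ 0.97483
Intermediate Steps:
C(h) = 4*(200 + h)/(-81 + h) (C(h) = 4*((h + 200)/(-81 + h)) = 4*((200 + h)/(-81 + h)) = 4*(200 + h)/(-81 + h))
x = 13440 (x = -210*(-64) = 13440)
(C(105) + (x + 213654))/(477698 - 244688) = (4*(200 + 105)/(-81 + 105) + (13440 + 213654))/(477698 - 244688) = (4*305/24 + 227094)/233010 = (4*(1/24)*305 + 227094)*(1/233010) = (305/6 + 227094)*(1/233010) = (1362869/6)*(1/233010) = 1362869/1398060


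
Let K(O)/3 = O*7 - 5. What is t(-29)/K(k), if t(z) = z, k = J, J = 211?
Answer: -29/4416 ≈ -0.0065670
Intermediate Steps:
k = 211
K(O) = -15 + 21*O (K(O) = 3*(O*7 - 5) = 3*(7*O - 5) = 3*(-5 + 7*O) = -15 + 21*O)
t(-29)/K(k) = -29/(-15 + 21*211) = -29/(-15 + 4431) = -29/4416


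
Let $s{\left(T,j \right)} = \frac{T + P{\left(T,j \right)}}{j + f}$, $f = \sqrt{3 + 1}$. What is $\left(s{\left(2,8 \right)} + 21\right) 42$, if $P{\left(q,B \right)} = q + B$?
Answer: $\frac{4662}{5} \approx 932.4$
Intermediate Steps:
$P{\left(q,B \right)} = B + q$
$f = 2$ ($f = \sqrt{4} = 2$)
$s{\left(T,j \right)} = \frac{j + 2 T}{2 + j}$ ($s{\left(T,j \right)} = \frac{T + \left(j + T\right)}{j + 2} = \frac{T + \left(T + j\right)}{2 + j} = \frac{j + 2 T}{2 + j}$)
$\left(s{\left(2,8 \right)} + 21\right) 42 = \left(\frac{8 + 2 \cdot 2}{2 + 8} + 21\right) 42 = \left(\frac{8 + 4}{10} + 21\right) 42 = \left(\frac{1}{10} \cdot 12 + 21\right) 42 = \left(\frac{6}{5} + 21\right) 42 = \frac{111}{5} \cdot 42 = \frac{4662}{5}$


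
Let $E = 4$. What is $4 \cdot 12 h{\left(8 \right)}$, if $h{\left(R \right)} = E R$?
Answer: $1536$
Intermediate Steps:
$h{\left(R \right)} = 4 R$
$4 \cdot 12 h{\left(8 \right)} = 4 \cdot 12 \cdot 4 \cdot 8 = 48 \cdot 32 = 1536$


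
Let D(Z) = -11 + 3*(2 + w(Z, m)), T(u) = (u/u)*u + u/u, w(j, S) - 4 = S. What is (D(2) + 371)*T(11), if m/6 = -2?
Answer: 4104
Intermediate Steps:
m = -12 (m = 6*(-2) = -12)
w(j, S) = 4 + S
T(u) = 1 + u (T(u) = 1*u + 1 = u + 1 = 1 + u)
D(Z) = -29 (D(Z) = -11 + 3*(2 + (4 - 12)) = -11 + 3*(2 - 8) = -11 + 3*(-6) = -11 - 18 = -29)
(D(2) + 371)*T(11) = (-29 + 371)*(1 + 11) = 342*12 = 4104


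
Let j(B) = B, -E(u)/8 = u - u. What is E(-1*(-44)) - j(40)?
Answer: -40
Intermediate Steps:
E(u) = 0 (E(u) = -8*(u - u) = -8*0 = 0)
E(-1*(-44)) - j(40) = 0 - 1*40 = 0 - 40 = -40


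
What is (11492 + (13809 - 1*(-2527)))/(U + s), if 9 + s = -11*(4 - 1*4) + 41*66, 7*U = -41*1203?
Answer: -16233/2537 ≈ -6.3985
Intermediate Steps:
U = -49323/7 (U = (-41*1203)/7 = (⅐)*(-49323) = -49323/7 ≈ -7046.1)
s = 2697 (s = -9 + (-11*(4 - 1*4) + 41*66) = -9 + (-11*(4 - 4) + 2706) = -9 + (-11*0 + 2706) = -9 + (0 + 2706) = -9 + 2706 = 2697)
(11492 + (13809 - 1*(-2527)))/(U + s) = (11492 + (13809 - 1*(-2527)))/(-49323/7 + 2697) = (11492 + (13809 + 2527))/(-30444/7) = (11492 + 16336)*(-7/30444) = 27828*(-7/30444) = -16233/2537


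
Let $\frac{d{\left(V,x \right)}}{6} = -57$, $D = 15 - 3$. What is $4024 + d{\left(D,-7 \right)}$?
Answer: $3682$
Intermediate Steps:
$D = 12$ ($D = 15 - 3 = 12$)
$d{\left(V,x \right)} = -342$ ($d{\left(V,x \right)} = 6 \left(-57\right) = -342$)
$4024 + d{\left(D,-7 \right)} = 4024 - 342 = 3682$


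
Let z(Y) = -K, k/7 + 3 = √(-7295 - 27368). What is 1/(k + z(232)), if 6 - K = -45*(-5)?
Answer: 198/1737691 - 7*I*√34663/1737691 ≈ 0.00011394 - 0.00075*I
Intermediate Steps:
k = -21 + 7*I*√34663 (k = -21 + 7*√(-7295 - 27368) = -21 + 7*√(-34663) = -21 + 7*(I*√34663) = -21 + 7*I*√34663 ≈ -21.0 + 1303.3*I)
K = -219 (K = 6 - (-45)*(-5) = 6 - 1*225 = 6 - 225 = -219)
z(Y) = 219 (z(Y) = -1*(-219) = 219)
1/(k + z(232)) = 1/((-21 + 7*I*√34663) + 219) = 1/(198 + 7*I*√34663)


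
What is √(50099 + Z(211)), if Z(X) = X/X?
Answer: 10*√501 ≈ 223.83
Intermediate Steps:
Z(X) = 1
√(50099 + Z(211)) = √(50099 + 1) = √50100 = 10*√501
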